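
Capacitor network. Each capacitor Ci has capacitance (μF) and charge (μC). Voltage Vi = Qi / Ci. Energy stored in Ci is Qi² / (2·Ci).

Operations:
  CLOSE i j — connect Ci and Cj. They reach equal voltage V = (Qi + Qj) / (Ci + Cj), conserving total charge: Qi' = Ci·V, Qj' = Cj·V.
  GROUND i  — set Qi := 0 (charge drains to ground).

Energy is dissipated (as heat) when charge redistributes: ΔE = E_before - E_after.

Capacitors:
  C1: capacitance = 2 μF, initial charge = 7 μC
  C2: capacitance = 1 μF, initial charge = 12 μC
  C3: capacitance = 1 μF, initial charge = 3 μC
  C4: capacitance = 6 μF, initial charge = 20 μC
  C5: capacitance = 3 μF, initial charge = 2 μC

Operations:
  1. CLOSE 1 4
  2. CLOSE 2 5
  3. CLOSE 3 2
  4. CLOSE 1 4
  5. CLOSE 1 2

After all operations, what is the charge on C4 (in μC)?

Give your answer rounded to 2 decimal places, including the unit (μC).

Initial: C1(2μF, Q=7μC, V=3.50V), C2(1μF, Q=12μC, V=12.00V), C3(1μF, Q=3μC, V=3.00V), C4(6μF, Q=20μC, V=3.33V), C5(3μF, Q=2μC, V=0.67V)
Op 1: CLOSE 1-4: Q_total=27.00, C_total=8.00, V=3.38; Q1=6.75, Q4=20.25; dissipated=0.021
Op 2: CLOSE 2-5: Q_total=14.00, C_total=4.00, V=3.50; Q2=3.50, Q5=10.50; dissipated=48.167
Op 3: CLOSE 3-2: Q_total=6.50, C_total=2.00, V=3.25; Q3=3.25, Q2=3.25; dissipated=0.062
Op 4: CLOSE 1-4: Q_total=27.00, C_total=8.00, V=3.38; Q1=6.75, Q4=20.25; dissipated=0.000
Op 5: CLOSE 1-2: Q_total=10.00, C_total=3.00, V=3.33; Q1=6.67, Q2=3.33; dissipated=0.005
Final charges: Q1=6.67, Q2=3.33, Q3=3.25, Q4=20.25, Q5=10.50

Answer: 20.25 μC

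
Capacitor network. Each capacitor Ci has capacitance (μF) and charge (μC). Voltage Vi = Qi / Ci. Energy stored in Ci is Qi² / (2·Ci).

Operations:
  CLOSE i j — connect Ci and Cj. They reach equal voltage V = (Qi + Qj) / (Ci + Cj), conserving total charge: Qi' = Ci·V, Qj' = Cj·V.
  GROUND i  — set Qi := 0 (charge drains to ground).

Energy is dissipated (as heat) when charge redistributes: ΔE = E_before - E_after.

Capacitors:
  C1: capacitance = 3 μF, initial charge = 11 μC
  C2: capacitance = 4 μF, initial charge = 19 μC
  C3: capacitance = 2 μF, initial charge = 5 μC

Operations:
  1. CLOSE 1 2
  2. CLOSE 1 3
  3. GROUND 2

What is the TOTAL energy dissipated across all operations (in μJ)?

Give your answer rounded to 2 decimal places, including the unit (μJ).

Initial: C1(3μF, Q=11μC, V=3.67V), C2(4μF, Q=19μC, V=4.75V), C3(2μF, Q=5μC, V=2.50V)
Op 1: CLOSE 1-2: Q_total=30.00, C_total=7.00, V=4.29; Q1=12.86, Q2=17.14; dissipated=1.006
Op 2: CLOSE 1-3: Q_total=17.86, C_total=5.00, V=3.57; Q1=10.71, Q3=7.14; dissipated=1.913
Op 3: GROUND 2: Q2=0; energy lost=36.735
Total dissipated: 39.654 μJ

Answer: 39.65 μJ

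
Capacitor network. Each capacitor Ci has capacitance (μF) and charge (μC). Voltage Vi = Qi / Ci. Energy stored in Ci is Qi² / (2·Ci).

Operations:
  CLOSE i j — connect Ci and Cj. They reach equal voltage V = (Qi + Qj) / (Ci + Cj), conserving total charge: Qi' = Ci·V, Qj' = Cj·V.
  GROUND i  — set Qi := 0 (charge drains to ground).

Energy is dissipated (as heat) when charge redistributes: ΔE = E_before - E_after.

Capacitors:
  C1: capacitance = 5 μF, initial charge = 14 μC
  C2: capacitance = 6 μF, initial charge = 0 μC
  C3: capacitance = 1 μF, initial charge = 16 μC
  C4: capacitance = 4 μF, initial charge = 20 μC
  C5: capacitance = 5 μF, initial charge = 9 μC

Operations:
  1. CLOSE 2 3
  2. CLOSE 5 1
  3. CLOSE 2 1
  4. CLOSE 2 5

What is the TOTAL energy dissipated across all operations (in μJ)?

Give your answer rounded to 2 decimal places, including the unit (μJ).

Answer: 110.96 μJ

Derivation:
Initial: C1(5μF, Q=14μC, V=2.80V), C2(6μF, Q=0μC, V=0.00V), C3(1μF, Q=16μC, V=16.00V), C4(4μF, Q=20μC, V=5.00V), C5(5μF, Q=9μC, V=1.80V)
Op 1: CLOSE 2-3: Q_total=16.00, C_total=7.00, V=2.29; Q2=13.71, Q3=2.29; dissipated=109.714
Op 2: CLOSE 5-1: Q_total=23.00, C_total=10.00, V=2.30; Q5=11.50, Q1=11.50; dissipated=1.250
Op 3: CLOSE 2-1: Q_total=25.21, C_total=11.00, V=2.29; Q2=13.75, Q1=11.46; dissipated=0.000
Op 4: CLOSE 2-5: Q_total=25.25, C_total=11.00, V=2.30; Q2=13.77, Q5=11.48; dissipated=0.000
Total dissipated: 110.965 μJ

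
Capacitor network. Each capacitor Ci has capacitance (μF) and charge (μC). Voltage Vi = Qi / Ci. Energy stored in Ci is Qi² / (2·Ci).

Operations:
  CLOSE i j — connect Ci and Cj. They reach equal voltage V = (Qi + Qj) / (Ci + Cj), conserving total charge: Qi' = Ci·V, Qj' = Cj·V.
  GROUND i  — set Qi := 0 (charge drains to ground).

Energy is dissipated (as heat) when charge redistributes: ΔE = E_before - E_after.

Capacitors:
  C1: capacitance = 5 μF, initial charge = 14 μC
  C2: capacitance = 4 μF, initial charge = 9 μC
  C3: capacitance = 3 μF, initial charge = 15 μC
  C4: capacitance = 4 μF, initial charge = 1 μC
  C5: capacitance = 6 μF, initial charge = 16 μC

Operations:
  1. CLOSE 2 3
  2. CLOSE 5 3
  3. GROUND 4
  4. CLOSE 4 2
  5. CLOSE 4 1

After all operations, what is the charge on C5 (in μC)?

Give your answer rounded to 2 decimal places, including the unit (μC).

Answer: 17.52 μC

Derivation:
Initial: C1(5μF, Q=14μC, V=2.80V), C2(4μF, Q=9μC, V=2.25V), C3(3μF, Q=15μC, V=5.00V), C4(4μF, Q=1μC, V=0.25V), C5(6μF, Q=16μC, V=2.67V)
Op 1: CLOSE 2-3: Q_total=24.00, C_total=7.00, V=3.43; Q2=13.71, Q3=10.29; dissipated=6.482
Op 2: CLOSE 5-3: Q_total=26.29, C_total=9.00, V=2.92; Q5=17.52, Q3=8.76; dissipated=0.580
Op 3: GROUND 4: Q4=0; energy lost=0.125
Op 4: CLOSE 4-2: Q_total=13.71, C_total=8.00, V=1.71; Q4=6.86, Q2=6.86; dissipated=11.755
Op 5: CLOSE 4-1: Q_total=20.86, C_total=9.00, V=2.32; Q4=9.27, Q1=11.59; dissipated=1.310
Final charges: Q1=11.59, Q2=6.86, Q3=8.76, Q4=9.27, Q5=17.52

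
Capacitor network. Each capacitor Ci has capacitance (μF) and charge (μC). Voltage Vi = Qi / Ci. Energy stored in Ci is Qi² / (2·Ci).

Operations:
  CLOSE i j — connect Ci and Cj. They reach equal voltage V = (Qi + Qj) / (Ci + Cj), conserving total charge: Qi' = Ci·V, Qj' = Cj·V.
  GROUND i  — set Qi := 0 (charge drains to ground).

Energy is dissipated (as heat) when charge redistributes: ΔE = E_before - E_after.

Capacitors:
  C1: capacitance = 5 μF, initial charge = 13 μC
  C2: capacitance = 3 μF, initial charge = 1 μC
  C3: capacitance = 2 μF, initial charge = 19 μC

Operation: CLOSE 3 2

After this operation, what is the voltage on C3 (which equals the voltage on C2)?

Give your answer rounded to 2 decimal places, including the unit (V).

Answer: 4.00 V

Derivation:
Initial: C1(5μF, Q=13μC, V=2.60V), C2(3μF, Q=1μC, V=0.33V), C3(2μF, Q=19μC, V=9.50V)
Op 1: CLOSE 3-2: Q_total=20.00, C_total=5.00, V=4.00; Q3=8.00, Q2=12.00; dissipated=50.417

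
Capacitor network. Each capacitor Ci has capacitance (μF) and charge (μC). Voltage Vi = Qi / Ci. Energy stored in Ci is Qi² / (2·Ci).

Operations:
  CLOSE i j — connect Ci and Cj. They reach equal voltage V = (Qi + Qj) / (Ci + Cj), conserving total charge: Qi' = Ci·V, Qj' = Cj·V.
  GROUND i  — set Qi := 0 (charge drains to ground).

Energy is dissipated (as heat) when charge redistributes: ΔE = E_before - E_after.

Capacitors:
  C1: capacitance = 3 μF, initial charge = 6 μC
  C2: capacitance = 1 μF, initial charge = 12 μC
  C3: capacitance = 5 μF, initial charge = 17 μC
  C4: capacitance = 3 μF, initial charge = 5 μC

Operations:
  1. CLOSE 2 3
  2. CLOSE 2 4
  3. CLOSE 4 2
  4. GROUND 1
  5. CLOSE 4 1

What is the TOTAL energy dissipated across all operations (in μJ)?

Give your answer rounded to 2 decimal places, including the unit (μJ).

Answer: 45.11 μJ

Derivation:
Initial: C1(3μF, Q=6μC, V=2.00V), C2(1μF, Q=12μC, V=12.00V), C3(5μF, Q=17μC, V=3.40V), C4(3μF, Q=5μC, V=1.67V)
Op 1: CLOSE 2-3: Q_total=29.00, C_total=6.00, V=4.83; Q2=4.83, Q3=24.17; dissipated=30.817
Op 2: CLOSE 2-4: Q_total=9.83, C_total=4.00, V=2.46; Q2=2.46, Q4=7.38; dissipated=3.760
Op 3: CLOSE 4-2: Q_total=9.83, C_total=4.00, V=2.46; Q4=7.38, Q2=2.46; dissipated=0.000
Op 4: GROUND 1: Q1=0; energy lost=6.000
Op 5: CLOSE 4-1: Q_total=7.38, C_total=6.00, V=1.23; Q4=3.69, Q1=3.69; dissipated=4.533
Total dissipated: 45.110 μJ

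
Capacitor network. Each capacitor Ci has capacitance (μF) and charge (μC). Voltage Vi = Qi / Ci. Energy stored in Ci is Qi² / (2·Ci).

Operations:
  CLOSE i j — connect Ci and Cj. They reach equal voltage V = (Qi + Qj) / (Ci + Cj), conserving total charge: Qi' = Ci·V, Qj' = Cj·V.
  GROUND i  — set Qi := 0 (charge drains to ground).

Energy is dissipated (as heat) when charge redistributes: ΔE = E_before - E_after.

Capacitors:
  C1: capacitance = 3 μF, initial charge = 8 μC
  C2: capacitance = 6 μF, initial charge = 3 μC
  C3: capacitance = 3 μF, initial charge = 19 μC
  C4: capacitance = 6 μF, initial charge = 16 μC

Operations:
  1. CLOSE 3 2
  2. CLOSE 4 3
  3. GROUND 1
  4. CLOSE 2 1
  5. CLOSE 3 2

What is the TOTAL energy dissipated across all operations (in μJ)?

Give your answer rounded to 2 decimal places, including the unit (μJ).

Initial: C1(3μF, Q=8μC, V=2.67V), C2(6μF, Q=3μC, V=0.50V), C3(3μF, Q=19μC, V=6.33V), C4(6μF, Q=16μC, V=2.67V)
Op 1: CLOSE 3-2: Q_total=22.00, C_total=9.00, V=2.44; Q3=7.33, Q2=14.67; dissipated=34.028
Op 2: CLOSE 4-3: Q_total=23.33, C_total=9.00, V=2.59; Q4=15.56, Q3=7.78; dissipated=0.049
Op 3: GROUND 1: Q1=0; energy lost=10.667
Op 4: CLOSE 2-1: Q_total=14.67, C_total=9.00, V=1.63; Q2=9.78, Q1=4.89; dissipated=5.975
Op 5: CLOSE 3-2: Q_total=17.56, C_total=9.00, V=1.95; Q3=5.85, Q2=11.70; dissipated=0.927
Total dissipated: 51.646 μJ

Answer: 51.65 μJ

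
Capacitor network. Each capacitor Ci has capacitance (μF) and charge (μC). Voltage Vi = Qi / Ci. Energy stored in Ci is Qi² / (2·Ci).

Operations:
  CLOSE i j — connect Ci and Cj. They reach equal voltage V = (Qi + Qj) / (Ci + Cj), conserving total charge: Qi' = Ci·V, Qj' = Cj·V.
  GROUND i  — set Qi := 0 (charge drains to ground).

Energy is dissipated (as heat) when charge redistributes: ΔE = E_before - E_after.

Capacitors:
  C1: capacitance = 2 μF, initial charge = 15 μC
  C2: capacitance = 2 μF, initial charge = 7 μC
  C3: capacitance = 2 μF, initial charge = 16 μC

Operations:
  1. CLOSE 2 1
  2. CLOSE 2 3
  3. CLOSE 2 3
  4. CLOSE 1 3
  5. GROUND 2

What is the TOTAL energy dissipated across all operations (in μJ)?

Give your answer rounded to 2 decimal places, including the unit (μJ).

Answer: 57.47 μJ

Derivation:
Initial: C1(2μF, Q=15μC, V=7.50V), C2(2μF, Q=7μC, V=3.50V), C3(2μF, Q=16μC, V=8.00V)
Op 1: CLOSE 2-1: Q_total=22.00, C_total=4.00, V=5.50; Q2=11.00, Q1=11.00; dissipated=8.000
Op 2: CLOSE 2-3: Q_total=27.00, C_total=4.00, V=6.75; Q2=13.50, Q3=13.50; dissipated=3.125
Op 3: CLOSE 2-3: Q_total=27.00, C_total=4.00, V=6.75; Q2=13.50, Q3=13.50; dissipated=0.000
Op 4: CLOSE 1-3: Q_total=24.50, C_total=4.00, V=6.12; Q1=12.25, Q3=12.25; dissipated=0.781
Op 5: GROUND 2: Q2=0; energy lost=45.562
Total dissipated: 57.469 μJ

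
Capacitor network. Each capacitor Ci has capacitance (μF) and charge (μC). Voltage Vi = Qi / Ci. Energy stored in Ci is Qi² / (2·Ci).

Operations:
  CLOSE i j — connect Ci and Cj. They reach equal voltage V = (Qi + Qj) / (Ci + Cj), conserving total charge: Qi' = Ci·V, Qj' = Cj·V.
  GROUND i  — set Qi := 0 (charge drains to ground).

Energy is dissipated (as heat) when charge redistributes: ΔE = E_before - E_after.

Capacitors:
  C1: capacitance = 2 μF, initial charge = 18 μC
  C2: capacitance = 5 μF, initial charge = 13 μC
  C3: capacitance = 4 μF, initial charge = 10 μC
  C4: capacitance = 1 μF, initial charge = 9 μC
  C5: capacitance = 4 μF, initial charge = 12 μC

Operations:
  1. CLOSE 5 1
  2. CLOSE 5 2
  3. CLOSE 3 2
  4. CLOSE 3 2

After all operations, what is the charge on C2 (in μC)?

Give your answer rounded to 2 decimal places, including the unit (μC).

Initial: C1(2μF, Q=18μC, V=9.00V), C2(5μF, Q=13μC, V=2.60V), C3(4μF, Q=10μC, V=2.50V), C4(1μF, Q=9μC, V=9.00V), C5(4μF, Q=12μC, V=3.00V)
Op 1: CLOSE 5-1: Q_total=30.00, C_total=6.00, V=5.00; Q5=20.00, Q1=10.00; dissipated=24.000
Op 2: CLOSE 5-2: Q_total=33.00, C_total=9.00, V=3.67; Q5=14.67, Q2=18.33; dissipated=6.400
Op 3: CLOSE 3-2: Q_total=28.33, C_total=9.00, V=3.15; Q3=12.59, Q2=15.74; dissipated=1.512
Op 4: CLOSE 3-2: Q_total=28.33, C_total=9.00, V=3.15; Q3=12.59, Q2=15.74; dissipated=0.000
Final charges: Q1=10.00, Q2=15.74, Q3=12.59, Q4=9.00, Q5=14.67

Answer: 15.74 μC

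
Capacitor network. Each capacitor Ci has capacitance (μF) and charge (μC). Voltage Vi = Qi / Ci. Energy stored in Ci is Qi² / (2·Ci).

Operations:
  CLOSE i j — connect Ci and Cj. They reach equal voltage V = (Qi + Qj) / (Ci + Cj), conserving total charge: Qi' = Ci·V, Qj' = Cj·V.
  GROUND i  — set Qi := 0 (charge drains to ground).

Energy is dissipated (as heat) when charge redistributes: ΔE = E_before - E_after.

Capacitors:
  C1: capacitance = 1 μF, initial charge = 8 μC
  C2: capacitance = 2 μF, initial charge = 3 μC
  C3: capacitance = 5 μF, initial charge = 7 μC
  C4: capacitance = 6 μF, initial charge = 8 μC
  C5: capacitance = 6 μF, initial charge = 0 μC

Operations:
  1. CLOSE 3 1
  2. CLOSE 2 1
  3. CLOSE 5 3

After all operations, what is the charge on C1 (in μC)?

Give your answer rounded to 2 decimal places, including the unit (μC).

Answer: 1.83 μC

Derivation:
Initial: C1(1μF, Q=8μC, V=8.00V), C2(2μF, Q=3μC, V=1.50V), C3(5μF, Q=7μC, V=1.40V), C4(6μF, Q=8μC, V=1.33V), C5(6μF, Q=0μC, V=0.00V)
Op 1: CLOSE 3-1: Q_total=15.00, C_total=6.00, V=2.50; Q3=12.50, Q1=2.50; dissipated=18.150
Op 2: CLOSE 2-1: Q_total=5.50, C_total=3.00, V=1.83; Q2=3.67, Q1=1.83; dissipated=0.333
Op 3: CLOSE 5-3: Q_total=12.50, C_total=11.00, V=1.14; Q5=6.82, Q3=5.68; dissipated=8.523
Final charges: Q1=1.83, Q2=3.67, Q3=5.68, Q4=8.00, Q5=6.82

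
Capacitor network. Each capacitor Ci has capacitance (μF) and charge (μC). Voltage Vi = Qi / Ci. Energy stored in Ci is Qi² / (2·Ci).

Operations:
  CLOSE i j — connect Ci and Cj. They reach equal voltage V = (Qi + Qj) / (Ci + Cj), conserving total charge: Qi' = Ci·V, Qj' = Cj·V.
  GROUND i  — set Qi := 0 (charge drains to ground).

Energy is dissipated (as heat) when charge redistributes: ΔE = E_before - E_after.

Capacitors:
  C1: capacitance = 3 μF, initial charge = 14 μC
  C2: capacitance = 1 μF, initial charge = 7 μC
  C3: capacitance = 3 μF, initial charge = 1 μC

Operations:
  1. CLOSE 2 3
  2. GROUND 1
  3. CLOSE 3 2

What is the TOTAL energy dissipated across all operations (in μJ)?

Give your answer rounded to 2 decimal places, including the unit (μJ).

Initial: C1(3μF, Q=14μC, V=4.67V), C2(1μF, Q=7μC, V=7.00V), C3(3μF, Q=1μC, V=0.33V)
Op 1: CLOSE 2-3: Q_total=8.00, C_total=4.00, V=2.00; Q2=2.00, Q3=6.00; dissipated=16.667
Op 2: GROUND 1: Q1=0; energy lost=32.667
Op 3: CLOSE 3-2: Q_total=8.00, C_total=4.00, V=2.00; Q3=6.00, Q2=2.00; dissipated=0.000
Total dissipated: 49.333 μJ

Answer: 49.33 μJ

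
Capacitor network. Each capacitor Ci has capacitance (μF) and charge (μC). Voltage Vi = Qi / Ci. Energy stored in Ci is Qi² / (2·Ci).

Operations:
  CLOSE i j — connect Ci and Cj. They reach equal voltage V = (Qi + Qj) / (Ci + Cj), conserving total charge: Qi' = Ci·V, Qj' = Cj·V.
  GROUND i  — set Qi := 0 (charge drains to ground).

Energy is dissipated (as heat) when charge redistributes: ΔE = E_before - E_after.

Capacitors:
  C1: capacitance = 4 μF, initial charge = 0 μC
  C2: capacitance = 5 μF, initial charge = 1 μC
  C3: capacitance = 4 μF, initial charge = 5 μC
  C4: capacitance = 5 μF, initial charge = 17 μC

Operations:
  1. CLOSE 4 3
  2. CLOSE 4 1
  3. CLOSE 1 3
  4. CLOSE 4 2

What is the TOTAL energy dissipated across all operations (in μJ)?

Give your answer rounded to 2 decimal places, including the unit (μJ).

Answer: 14.63 μJ

Derivation:
Initial: C1(4μF, Q=0μC, V=0.00V), C2(5μF, Q=1μC, V=0.20V), C3(4μF, Q=5μC, V=1.25V), C4(5μF, Q=17μC, V=3.40V)
Op 1: CLOSE 4-3: Q_total=22.00, C_total=9.00, V=2.44; Q4=12.22, Q3=9.78; dissipated=5.136
Op 2: CLOSE 4-1: Q_total=12.22, C_total=9.00, V=1.36; Q4=6.79, Q1=5.43; dissipated=6.639
Op 3: CLOSE 1-3: Q_total=15.21, C_total=8.00, V=1.90; Q1=7.60, Q3=7.60; dissipated=1.180
Op 4: CLOSE 4-2: Q_total=7.79, C_total=10.00, V=0.78; Q4=3.90, Q2=3.90; dissipated=1.676
Total dissipated: 14.632 μJ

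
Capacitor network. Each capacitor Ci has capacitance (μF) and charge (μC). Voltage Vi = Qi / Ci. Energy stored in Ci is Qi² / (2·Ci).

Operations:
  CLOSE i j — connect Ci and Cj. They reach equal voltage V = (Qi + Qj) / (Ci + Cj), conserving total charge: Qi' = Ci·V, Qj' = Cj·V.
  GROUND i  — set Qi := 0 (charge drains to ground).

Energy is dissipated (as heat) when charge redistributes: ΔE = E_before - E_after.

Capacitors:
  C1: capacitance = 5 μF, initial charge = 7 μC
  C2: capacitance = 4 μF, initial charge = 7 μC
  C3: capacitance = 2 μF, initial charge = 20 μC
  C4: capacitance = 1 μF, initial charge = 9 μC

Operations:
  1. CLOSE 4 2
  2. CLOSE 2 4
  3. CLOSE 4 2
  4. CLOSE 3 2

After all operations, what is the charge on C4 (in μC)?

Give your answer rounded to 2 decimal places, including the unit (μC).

Answer: 3.20 μC

Derivation:
Initial: C1(5μF, Q=7μC, V=1.40V), C2(4μF, Q=7μC, V=1.75V), C3(2μF, Q=20μC, V=10.00V), C4(1μF, Q=9μC, V=9.00V)
Op 1: CLOSE 4-2: Q_total=16.00, C_total=5.00, V=3.20; Q4=3.20, Q2=12.80; dissipated=21.025
Op 2: CLOSE 2-4: Q_total=16.00, C_total=5.00, V=3.20; Q2=12.80, Q4=3.20; dissipated=0.000
Op 3: CLOSE 4-2: Q_total=16.00, C_total=5.00, V=3.20; Q4=3.20, Q2=12.80; dissipated=0.000
Op 4: CLOSE 3-2: Q_total=32.80, C_total=6.00, V=5.47; Q3=10.93, Q2=21.87; dissipated=30.827
Final charges: Q1=7.00, Q2=21.87, Q3=10.93, Q4=3.20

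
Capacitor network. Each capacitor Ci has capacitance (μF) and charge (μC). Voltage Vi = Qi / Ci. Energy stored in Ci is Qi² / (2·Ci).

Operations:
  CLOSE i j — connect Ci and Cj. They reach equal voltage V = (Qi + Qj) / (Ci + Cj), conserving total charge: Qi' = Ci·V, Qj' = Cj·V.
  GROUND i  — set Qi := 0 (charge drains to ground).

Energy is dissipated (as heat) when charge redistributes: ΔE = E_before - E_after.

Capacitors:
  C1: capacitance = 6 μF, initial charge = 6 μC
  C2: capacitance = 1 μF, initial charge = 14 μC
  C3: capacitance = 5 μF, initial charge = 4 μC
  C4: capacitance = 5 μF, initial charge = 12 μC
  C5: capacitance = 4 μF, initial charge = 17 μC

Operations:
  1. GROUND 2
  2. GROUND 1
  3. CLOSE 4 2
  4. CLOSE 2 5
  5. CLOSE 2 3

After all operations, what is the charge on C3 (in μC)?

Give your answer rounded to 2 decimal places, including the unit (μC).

Answer: 6.50 μC

Derivation:
Initial: C1(6μF, Q=6μC, V=1.00V), C2(1μF, Q=14μC, V=14.00V), C3(5μF, Q=4μC, V=0.80V), C4(5μF, Q=12μC, V=2.40V), C5(4μF, Q=17μC, V=4.25V)
Op 1: GROUND 2: Q2=0; energy lost=98.000
Op 2: GROUND 1: Q1=0; energy lost=3.000
Op 3: CLOSE 4-2: Q_total=12.00, C_total=6.00, V=2.00; Q4=10.00, Q2=2.00; dissipated=2.400
Op 4: CLOSE 2-5: Q_total=19.00, C_total=5.00, V=3.80; Q2=3.80, Q5=15.20; dissipated=2.025
Op 5: CLOSE 2-3: Q_total=7.80, C_total=6.00, V=1.30; Q2=1.30, Q3=6.50; dissipated=3.750
Final charges: Q1=0.00, Q2=1.30, Q3=6.50, Q4=10.00, Q5=15.20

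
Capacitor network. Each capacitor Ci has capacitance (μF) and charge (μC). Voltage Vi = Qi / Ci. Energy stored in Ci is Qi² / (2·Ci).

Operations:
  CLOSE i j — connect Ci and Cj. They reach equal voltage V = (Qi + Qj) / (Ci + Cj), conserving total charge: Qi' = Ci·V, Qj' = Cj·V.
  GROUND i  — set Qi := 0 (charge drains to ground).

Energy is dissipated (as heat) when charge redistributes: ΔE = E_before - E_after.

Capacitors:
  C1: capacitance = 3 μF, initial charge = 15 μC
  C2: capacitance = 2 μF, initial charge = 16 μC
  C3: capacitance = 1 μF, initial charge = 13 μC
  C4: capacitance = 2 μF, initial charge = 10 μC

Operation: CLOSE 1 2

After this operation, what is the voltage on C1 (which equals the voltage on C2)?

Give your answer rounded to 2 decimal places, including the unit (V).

Initial: C1(3μF, Q=15μC, V=5.00V), C2(2μF, Q=16μC, V=8.00V), C3(1μF, Q=13μC, V=13.00V), C4(2μF, Q=10μC, V=5.00V)
Op 1: CLOSE 1-2: Q_total=31.00, C_total=5.00, V=6.20; Q1=18.60, Q2=12.40; dissipated=5.400

Answer: 6.20 V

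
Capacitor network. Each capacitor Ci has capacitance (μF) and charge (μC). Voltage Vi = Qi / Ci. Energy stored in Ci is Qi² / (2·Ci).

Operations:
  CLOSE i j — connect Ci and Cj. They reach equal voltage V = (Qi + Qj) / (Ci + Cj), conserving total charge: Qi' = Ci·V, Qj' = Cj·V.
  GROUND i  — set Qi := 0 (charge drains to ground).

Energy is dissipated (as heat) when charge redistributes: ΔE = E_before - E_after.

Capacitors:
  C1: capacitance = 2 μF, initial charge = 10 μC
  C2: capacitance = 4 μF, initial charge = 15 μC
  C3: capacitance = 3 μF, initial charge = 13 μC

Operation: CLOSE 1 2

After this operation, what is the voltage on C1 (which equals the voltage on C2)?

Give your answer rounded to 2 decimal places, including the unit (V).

Answer: 4.17 V

Derivation:
Initial: C1(2μF, Q=10μC, V=5.00V), C2(4μF, Q=15μC, V=3.75V), C3(3μF, Q=13μC, V=4.33V)
Op 1: CLOSE 1-2: Q_total=25.00, C_total=6.00, V=4.17; Q1=8.33, Q2=16.67; dissipated=1.042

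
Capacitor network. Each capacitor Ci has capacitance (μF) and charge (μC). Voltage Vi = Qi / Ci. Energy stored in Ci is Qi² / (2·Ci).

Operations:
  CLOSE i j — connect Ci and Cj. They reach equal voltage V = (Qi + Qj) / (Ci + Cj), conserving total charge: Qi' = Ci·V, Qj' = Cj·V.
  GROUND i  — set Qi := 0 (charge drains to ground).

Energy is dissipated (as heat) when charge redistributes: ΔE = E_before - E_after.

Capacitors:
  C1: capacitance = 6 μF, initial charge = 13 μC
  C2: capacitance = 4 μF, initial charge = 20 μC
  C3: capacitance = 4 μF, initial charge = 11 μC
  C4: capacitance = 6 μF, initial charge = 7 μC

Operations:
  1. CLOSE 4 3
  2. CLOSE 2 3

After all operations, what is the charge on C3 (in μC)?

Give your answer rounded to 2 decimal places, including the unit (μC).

Initial: C1(6μF, Q=13μC, V=2.17V), C2(4μF, Q=20μC, V=5.00V), C3(4μF, Q=11μC, V=2.75V), C4(6μF, Q=7μC, V=1.17V)
Op 1: CLOSE 4-3: Q_total=18.00, C_total=10.00, V=1.80; Q4=10.80, Q3=7.20; dissipated=3.008
Op 2: CLOSE 2-3: Q_total=27.20, C_total=8.00, V=3.40; Q2=13.60, Q3=13.60; dissipated=10.240
Final charges: Q1=13.00, Q2=13.60, Q3=13.60, Q4=10.80

Answer: 13.60 μC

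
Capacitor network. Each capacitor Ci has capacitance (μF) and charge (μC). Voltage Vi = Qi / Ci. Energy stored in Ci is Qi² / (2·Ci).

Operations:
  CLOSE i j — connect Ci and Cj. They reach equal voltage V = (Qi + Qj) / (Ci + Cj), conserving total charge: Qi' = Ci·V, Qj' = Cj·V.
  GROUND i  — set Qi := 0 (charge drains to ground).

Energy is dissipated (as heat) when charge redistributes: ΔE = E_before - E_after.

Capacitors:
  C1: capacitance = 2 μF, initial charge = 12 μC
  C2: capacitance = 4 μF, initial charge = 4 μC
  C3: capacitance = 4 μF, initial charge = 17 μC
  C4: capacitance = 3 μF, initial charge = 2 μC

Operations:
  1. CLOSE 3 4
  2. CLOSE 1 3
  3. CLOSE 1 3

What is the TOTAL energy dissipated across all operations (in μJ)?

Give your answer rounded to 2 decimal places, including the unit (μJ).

Initial: C1(2μF, Q=12μC, V=6.00V), C2(4μF, Q=4μC, V=1.00V), C3(4μF, Q=17μC, V=4.25V), C4(3μF, Q=2μC, V=0.67V)
Op 1: CLOSE 3-4: Q_total=19.00, C_total=7.00, V=2.71; Q3=10.86, Q4=8.14; dissipated=11.006
Op 2: CLOSE 1-3: Q_total=22.86, C_total=6.00, V=3.81; Q1=7.62, Q3=15.24; dissipated=7.197
Op 3: CLOSE 1-3: Q_total=22.86, C_total=6.00, V=3.81; Q1=7.62, Q3=15.24; dissipated=0.000
Total dissipated: 18.203 μJ

Answer: 18.20 μJ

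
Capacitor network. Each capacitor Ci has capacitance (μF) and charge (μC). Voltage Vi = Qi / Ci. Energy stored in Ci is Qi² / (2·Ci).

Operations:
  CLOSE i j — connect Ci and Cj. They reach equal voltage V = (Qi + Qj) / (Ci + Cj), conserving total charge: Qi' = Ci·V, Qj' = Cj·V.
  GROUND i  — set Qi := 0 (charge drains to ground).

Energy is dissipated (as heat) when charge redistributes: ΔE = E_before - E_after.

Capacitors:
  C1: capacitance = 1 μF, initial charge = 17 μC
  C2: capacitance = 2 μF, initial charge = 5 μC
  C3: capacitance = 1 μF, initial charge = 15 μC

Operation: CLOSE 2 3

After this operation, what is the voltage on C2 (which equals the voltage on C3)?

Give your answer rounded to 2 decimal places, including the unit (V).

Answer: 6.67 V

Derivation:
Initial: C1(1μF, Q=17μC, V=17.00V), C2(2μF, Q=5μC, V=2.50V), C3(1μF, Q=15μC, V=15.00V)
Op 1: CLOSE 2-3: Q_total=20.00, C_total=3.00, V=6.67; Q2=13.33, Q3=6.67; dissipated=52.083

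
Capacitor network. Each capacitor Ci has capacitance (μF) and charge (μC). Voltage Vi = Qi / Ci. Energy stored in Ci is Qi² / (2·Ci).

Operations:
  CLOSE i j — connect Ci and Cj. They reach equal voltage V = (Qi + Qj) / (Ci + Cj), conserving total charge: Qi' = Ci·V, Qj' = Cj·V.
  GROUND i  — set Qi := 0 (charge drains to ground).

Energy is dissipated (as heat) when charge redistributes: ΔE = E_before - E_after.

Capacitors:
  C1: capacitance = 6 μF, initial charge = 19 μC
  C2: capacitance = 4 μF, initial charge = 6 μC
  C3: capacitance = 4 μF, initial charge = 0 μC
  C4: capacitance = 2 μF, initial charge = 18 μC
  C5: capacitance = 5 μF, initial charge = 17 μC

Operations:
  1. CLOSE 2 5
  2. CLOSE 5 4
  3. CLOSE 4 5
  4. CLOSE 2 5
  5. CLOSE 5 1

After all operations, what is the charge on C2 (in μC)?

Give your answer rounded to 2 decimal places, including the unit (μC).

Answer: 14.31 μC

Derivation:
Initial: C1(6μF, Q=19μC, V=3.17V), C2(4μF, Q=6μC, V=1.50V), C3(4μF, Q=0μC, V=0.00V), C4(2μF, Q=18μC, V=9.00V), C5(5μF, Q=17μC, V=3.40V)
Op 1: CLOSE 2-5: Q_total=23.00, C_total=9.00, V=2.56; Q2=10.22, Q5=12.78; dissipated=4.011
Op 2: CLOSE 5-4: Q_total=30.78, C_total=7.00, V=4.40; Q5=21.98, Q4=8.79; dissipated=29.665
Op 3: CLOSE 4-5: Q_total=30.78, C_total=7.00, V=4.40; Q4=8.79, Q5=21.98; dissipated=0.000
Op 4: CLOSE 2-5: Q_total=32.21, C_total=9.00, V=3.58; Q2=14.31, Q5=17.89; dissipated=3.767
Op 5: CLOSE 5-1: Q_total=36.89, C_total=11.00, V=3.35; Q5=16.77, Q1=20.12; dissipated=0.231
Final charges: Q1=20.12, Q2=14.31, Q3=0.00, Q4=8.79, Q5=16.77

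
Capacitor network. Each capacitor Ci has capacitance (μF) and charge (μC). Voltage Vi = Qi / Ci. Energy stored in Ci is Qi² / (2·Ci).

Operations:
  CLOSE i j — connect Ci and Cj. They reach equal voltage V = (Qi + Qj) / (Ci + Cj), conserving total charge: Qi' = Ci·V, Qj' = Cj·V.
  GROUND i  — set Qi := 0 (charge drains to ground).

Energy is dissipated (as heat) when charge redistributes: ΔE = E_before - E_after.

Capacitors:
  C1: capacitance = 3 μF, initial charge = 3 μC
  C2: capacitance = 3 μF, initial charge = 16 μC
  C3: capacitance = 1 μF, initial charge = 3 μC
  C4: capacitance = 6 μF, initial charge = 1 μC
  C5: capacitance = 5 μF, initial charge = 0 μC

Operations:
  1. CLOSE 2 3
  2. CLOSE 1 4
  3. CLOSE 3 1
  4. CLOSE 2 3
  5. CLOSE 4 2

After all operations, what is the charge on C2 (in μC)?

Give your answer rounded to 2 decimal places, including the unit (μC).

Initial: C1(3μF, Q=3μC, V=1.00V), C2(3μF, Q=16μC, V=5.33V), C3(1μF, Q=3μC, V=3.00V), C4(6μF, Q=1μC, V=0.17V), C5(5μF, Q=0μC, V=0.00V)
Op 1: CLOSE 2-3: Q_total=19.00, C_total=4.00, V=4.75; Q2=14.25, Q3=4.75; dissipated=2.042
Op 2: CLOSE 1-4: Q_total=4.00, C_total=9.00, V=0.44; Q1=1.33, Q4=2.67; dissipated=0.694
Op 3: CLOSE 3-1: Q_total=6.08, C_total=4.00, V=1.52; Q3=1.52, Q1=4.56; dissipated=6.952
Op 4: CLOSE 2-3: Q_total=15.77, C_total=4.00, V=3.94; Q2=11.83, Q3=3.94; dissipated=3.910
Op 5: CLOSE 4-2: Q_total=14.49, C_total=9.00, V=1.61; Q4=9.66, Q2=4.83; dissipated=12.238
Final charges: Q1=4.56, Q2=4.83, Q3=3.94, Q4=9.66, Q5=0.00

Answer: 4.83 μC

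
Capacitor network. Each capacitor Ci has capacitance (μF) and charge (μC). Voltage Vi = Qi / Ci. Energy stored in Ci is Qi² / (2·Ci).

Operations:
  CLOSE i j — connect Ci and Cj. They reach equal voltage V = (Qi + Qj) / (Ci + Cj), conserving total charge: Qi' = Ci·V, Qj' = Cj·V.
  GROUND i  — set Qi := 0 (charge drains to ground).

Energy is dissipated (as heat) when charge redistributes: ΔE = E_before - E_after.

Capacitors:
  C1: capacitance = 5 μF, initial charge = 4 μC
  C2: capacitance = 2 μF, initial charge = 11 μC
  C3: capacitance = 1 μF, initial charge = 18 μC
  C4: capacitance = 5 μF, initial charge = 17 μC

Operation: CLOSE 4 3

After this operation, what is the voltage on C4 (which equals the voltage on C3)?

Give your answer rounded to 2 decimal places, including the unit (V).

Answer: 5.83 V

Derivation:
Initial: C1(5μF, Q=4μC, V=0.80V), C2(2μF, Q=11μC, V=5.50V), C3(1μF, Q=18μC, V=18.00V), C4(5μF, Q=17μC, V=3.40V)
Op 1: CLOSE 4-3: Q_total=35.00, C_total=6.00, V=5.83; Q4=29.17, Q3=5.83; dissipated=88.817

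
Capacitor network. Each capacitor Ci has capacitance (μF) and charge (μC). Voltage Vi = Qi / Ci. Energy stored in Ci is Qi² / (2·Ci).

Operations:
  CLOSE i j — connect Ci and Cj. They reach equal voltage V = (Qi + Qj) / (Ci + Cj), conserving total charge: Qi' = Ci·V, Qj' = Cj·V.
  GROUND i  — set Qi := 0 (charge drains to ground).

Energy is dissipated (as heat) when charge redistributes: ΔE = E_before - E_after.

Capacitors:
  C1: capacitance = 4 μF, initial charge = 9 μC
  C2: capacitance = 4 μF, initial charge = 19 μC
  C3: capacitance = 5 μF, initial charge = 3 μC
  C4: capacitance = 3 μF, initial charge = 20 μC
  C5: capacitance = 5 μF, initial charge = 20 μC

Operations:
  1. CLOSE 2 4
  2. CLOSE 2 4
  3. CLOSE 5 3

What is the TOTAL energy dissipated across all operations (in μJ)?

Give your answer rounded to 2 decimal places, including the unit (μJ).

Answer: 17.60 μJ

Derivation:
Initial: C1(4μF, Q=9μC, V=2.25V), C2(4μF, Q=19μC, V=4.75V), C3(5μF, Q=3μC, V=0.60V), C4(3μF, Q=20μC, V=6.67V), C5(5μF, Q=20μC, V=4.00V)
Op 1: CLOSE 2-4: Q_total=39.00, C_total=7.00, V=5.57; Q2=22.29, Q4=16.71; dissipated=3.149
Op 2: CLOSE 2-4: Q_total=39.00, C_total=7.00, V=5.57; Q2=22.29, Q4=16.71; dissipated=0.000
Op 3: CLOSE 5-3: Q_total=23.00, C_total=10.00, V=2.30; Q5=11.50, Q3=11.50; dissipated=14.450
Total dissipated: 17.599 μJ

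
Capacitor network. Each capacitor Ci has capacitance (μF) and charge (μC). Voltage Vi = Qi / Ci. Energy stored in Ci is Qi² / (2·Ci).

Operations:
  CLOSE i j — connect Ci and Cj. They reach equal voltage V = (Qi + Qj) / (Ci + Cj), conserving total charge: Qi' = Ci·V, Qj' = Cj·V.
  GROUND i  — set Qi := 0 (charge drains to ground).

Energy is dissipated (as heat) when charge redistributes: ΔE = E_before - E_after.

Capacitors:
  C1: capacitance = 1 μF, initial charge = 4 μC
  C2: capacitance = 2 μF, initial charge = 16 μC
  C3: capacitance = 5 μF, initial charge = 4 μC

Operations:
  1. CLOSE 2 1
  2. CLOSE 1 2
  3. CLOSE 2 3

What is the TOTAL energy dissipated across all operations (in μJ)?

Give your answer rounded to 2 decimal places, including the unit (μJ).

Initial: C1(1μF, Q=4μC, V=4.00V), C2(2μF, Q=16μC, V=8.00V), C3(5μF, Q=4μC, V=0.80V)
Op 1: CLOSE 2-1: Q_total=20.00, C_total=3.00, V=6.67; Q2=13.33, Q1=6.67; dissipated=5.333
Op 2: CLOSE 1-2: Q_total=20.00, C_total=3.00, V=6.67; Q1=6.67, Q2=13.33; dissipated=0.000
Op 3: CLOSE 2-3: Q_total=17.33, C_total=7.00, V=2.48; Q2=4.95, Q3=12.38; dissipated=24.584
Total dissipated: 29.917 μJ

Answer: 29.92 μJ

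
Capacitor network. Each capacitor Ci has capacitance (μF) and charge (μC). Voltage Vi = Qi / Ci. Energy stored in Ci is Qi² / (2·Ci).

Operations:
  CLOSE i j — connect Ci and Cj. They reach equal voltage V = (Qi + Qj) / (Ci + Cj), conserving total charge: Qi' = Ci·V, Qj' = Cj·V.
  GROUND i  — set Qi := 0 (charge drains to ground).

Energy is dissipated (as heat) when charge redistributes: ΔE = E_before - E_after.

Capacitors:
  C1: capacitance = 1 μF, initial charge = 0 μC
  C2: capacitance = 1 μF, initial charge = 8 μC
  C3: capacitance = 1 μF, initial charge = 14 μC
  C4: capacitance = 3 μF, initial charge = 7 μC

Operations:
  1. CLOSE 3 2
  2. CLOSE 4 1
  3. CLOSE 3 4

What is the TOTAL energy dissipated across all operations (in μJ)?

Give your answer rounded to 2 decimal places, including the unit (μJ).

Initial: C1(1μF, Q=0μC, V=0.00V), C2(1μF, Q=8μC, V=8.00V), C3(1μF, Q=14μC, V=14.00V), C4(3μF, Q=7μC, V=2.33V)
Op 1: CLOSE 3-2: Q_total=22.00, C_total=2.00, V=11.00; Q3=11.00, Q2=11.00; dissipated=9.000
Op 2: CLOSE 4-1: Q_total=7.00, C_total=4.00, V=1.75; Q4=5.25, Q1=1.75; dissipated=2.042
Op 3: CLOSE 3-4: Q_total=16.25, C_total=4.00, V=4.06; Q3=4.06, Q4=12.19; dissipated=32.086
Total dissipated: 43.128 μJ

Answer: 43.13 μJ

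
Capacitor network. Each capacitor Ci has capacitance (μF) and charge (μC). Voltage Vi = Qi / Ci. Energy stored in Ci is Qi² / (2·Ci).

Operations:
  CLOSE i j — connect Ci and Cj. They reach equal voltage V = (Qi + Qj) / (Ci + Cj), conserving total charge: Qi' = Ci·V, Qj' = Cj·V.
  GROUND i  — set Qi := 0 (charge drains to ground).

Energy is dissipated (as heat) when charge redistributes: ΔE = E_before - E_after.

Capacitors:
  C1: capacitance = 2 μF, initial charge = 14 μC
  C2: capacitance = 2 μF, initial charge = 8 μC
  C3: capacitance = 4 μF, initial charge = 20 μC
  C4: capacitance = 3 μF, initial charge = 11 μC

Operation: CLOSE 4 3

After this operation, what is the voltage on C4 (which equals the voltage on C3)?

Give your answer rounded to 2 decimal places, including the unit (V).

Initial: C1(2μF, Q=14μC, V=7.00V), C2(2μF, Q=8μC, V=4.00V), C3(4μF, Q=20μC, V=5.00V), C4(3μF, Q=11μC, V=3.67V)
Op 1: CLOSE 4-3: Q_total=31.00, C_total=7.00, V=4.43; Q4=13.29, Q3=17.71; dissipated=1.524

Answer: 4.43 V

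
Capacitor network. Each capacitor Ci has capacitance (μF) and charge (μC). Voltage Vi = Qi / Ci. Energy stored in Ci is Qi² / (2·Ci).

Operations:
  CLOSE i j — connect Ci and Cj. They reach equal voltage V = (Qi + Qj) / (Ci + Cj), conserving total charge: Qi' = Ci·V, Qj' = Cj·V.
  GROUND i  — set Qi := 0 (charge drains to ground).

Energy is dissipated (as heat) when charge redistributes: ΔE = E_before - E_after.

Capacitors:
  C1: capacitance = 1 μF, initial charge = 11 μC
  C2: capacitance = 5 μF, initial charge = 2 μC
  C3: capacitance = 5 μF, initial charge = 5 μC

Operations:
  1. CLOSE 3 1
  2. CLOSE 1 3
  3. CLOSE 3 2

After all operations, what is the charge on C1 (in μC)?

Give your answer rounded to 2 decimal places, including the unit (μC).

Initial: C1(1μF, Q=11μC, V=11.00V), C2(5μF, Q=2μC, V=0.40V), C3(5μF, Q=5μC, V=1.00V)
Op 1: CLOSE 3-1: Q_total=16.00, C_total=6.00, V=2.67; Q3=13.33, Q1=2.67; dissipated=41.667
Op 2: CLOSE 1-3: Q_total=16.00, C_total=6.00, V=2.67; Q1=2.67, Q3=13.33; dissipated=0.000
Op 3: CLOSE 3-2: Q_total=15.33, C_total=10.00, V=1.53; Q3=7.67, Q2=7.67; dissipated=6.422
Final charges: Q1=2.67, Q2=7.67, Q3=7.67

Answer: 2.67 μC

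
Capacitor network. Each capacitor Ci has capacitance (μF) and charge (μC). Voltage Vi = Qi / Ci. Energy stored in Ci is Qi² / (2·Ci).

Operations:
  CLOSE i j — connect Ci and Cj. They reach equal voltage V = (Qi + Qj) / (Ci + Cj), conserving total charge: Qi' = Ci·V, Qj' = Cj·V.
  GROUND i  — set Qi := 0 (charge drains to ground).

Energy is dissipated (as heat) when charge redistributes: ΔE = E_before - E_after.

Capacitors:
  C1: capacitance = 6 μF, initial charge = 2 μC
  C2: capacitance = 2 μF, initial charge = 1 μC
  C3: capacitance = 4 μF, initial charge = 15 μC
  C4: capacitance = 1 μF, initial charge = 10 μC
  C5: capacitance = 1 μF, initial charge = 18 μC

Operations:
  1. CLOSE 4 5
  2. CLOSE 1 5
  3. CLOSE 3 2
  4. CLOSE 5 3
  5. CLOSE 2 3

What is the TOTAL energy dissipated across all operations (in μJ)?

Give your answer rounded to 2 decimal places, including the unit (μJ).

Answer: 103.15 μJ

Derivation:
Initial: C1(6μF, Q=2μC, V=0.33V), C2(2μF, Q=1μC, V=0.50V), C3(4μF, Q=15μC, V=3.75V), C4(1μF, Q=10μC, V=10.00V), C5(1μF, Q=18μC, V=18.00V)
Op 1: CLOSE 4-5: Q_total=28.00, C_total=2.00, V=14.00; Q4=14.00, Q5=14.00; dissipated=16.000
Op 2: CLOSE 1-5: Q_total=16.00, C_total=7.00, V=2.29; Q1=13.71, Q5=2.29; dissipated=80.048
Op 3: CLOSE 3-2: Q_total=16.00, C_total=6.00, V=2.67; Q3=10.67, Q2=5.33; dissipated=7.042
Op 4: CLOSE 5-3: Q_total=12.95, C_total=5.00, V=2.59; Q5=2.59, Q3=10.36; dissipated=0.058
Op 5: CLOSE 2-3: Q_total=15.70, C_total=6.00, V=2.62; Q2=5.23, Q3=10.46; dissipated=0.004
Total dissipated: 103.151 μJ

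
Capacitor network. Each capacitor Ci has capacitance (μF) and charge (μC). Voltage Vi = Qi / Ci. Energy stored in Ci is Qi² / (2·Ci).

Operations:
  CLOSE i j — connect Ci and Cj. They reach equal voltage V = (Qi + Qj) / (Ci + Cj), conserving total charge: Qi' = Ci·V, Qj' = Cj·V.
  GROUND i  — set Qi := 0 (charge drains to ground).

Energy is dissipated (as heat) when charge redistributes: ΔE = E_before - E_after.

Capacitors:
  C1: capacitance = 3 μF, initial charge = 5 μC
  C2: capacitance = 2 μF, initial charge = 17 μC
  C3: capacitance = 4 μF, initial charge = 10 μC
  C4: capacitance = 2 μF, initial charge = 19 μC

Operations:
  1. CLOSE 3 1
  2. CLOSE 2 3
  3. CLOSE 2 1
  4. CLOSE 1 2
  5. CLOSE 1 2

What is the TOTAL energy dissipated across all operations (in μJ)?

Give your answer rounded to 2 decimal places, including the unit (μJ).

Answer: 30.23 μJ

Derivation:
Initial: C1(3μF, Q=5μC, V=1.67V), C2(2μF, Q=17μC, V=8.50V), C3(4μF, Q=10μC, V=2.50V), C4(2μF, Q=19μC, V=9.50V)
Op 1: CLOSE 3-1: Q_total=15.00, C_total=7.00, V=2.14; Q3=8.57, Q1=6.43; dissipated=0.595
Op 2: CLOSE 2-3: Q_total=25.57, C_total=6.00, V=4.26; Q2=8.52, Q3=17.05; dissipated=26.942
Op 3: CLOSE 2-1: Q_total=14.95, C_total=5.00, V=2.99; Q2=5.98, Q1=8.97; dissipated=2.694
Op 4: CLOSE 1-2: Q_total=14.95, C_total=5.00, V=2.99; Q1=8.97, Q2=5.98; dissipated=0.000
Op 5: CLOSE 1-2: Q_total=14.95, C_total=5.00, V=2.99; Q1=8.97, Q2=5.98; dissipated=0.000
Total dissipated: 30.232 μJ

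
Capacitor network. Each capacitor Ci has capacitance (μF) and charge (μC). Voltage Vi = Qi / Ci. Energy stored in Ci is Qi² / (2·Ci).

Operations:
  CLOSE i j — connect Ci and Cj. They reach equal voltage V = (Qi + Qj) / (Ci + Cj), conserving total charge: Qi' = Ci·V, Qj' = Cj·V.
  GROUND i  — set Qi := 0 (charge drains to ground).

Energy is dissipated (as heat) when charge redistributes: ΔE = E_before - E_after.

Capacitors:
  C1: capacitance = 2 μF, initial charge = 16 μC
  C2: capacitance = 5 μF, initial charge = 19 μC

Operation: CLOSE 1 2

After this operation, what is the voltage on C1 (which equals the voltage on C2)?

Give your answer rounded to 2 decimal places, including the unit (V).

Initial: C1(2μF, Q=16μC, V=8.00V), C2(5μF, Q=19μC, V=3.80V)
Op 1: CLOSE 1-2: Q_total=35.00, C_total=7.00, V=5.00; Q1=10.00, Q2=25.00; dissipated=12.600

Answer: 5.00 V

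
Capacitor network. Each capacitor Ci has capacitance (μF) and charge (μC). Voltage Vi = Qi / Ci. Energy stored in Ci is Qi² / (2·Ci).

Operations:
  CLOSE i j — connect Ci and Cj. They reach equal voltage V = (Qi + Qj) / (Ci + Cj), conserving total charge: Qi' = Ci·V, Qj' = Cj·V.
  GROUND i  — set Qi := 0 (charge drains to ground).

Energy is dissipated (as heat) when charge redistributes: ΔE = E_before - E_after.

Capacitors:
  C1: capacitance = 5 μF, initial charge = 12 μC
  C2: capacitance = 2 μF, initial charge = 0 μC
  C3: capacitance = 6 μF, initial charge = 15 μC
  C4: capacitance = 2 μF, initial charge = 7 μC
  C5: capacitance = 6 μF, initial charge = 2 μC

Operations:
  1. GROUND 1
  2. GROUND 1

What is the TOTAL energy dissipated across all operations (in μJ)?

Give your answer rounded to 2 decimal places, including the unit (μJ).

Answer: 14.40 μJ

Derivation:
Initial: C1(5μF, Q=12μC, V=2.40V), C2(2μF, Q=0μC, V=0.00V), C3(6μF, Q=15μC, V=2.50V), C4(2μF, Q=7μC, V=3.50V), C5(6μF, Q=2μC, V=0.33V)
Op 1: GROUND 1: Q1=0; energy lost=14.400
Op 2: GROUND 1: Q1=0; energy lost=0.000
Total dissipated: 14.400 μJ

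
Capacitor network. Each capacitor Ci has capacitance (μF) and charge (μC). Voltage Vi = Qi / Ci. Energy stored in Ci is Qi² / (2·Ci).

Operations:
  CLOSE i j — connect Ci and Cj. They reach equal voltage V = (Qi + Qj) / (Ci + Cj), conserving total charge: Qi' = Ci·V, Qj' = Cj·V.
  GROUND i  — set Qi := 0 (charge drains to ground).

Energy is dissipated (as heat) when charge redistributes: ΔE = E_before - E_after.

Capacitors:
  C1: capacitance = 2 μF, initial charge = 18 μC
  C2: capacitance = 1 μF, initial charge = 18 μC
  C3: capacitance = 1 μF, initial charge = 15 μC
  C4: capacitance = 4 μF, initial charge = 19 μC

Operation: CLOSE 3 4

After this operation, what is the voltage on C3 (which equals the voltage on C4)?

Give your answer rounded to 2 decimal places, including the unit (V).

Answer: 6.80 V

Derivation:
Initial: C1(2μF, Q=18μC, V=9.00V), C2(1μF, Q=18μC, V=18.00V), C3(1μF, Q=15μC, V=15.00V), C4(4μF, Q=19μC, V=4.75V)
Op 1: CLOSE 3-4: Q_total=34.00, C_total=5.00, V=6.80; Q3=6.80, Q4=27.20; dissipated=42.025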